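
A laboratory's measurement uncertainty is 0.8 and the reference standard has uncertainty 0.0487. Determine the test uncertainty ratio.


TUR = u_lab / u_ref
= 0.8 / 0.0487
= 16.4271

16.4271


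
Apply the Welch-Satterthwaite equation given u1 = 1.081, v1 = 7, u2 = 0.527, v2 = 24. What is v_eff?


uc = sqrt(u1^2 + u2^2) = sqrt(1.081^2 + 0.527^2) = 1.202618
v_eff = uc^4 / (u1^4/v1 + u2^4/v2)
= 1.202618^4 / (1.081^4/7 + 0.527^4/24)
= 2.0917549 / 0.19829029
v_eff = 10.5490

10.5490


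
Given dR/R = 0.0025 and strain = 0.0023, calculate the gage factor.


GF = (dR/R) / epsilon
= 0.0025 / 0.0023
= 1.0870

1.0870


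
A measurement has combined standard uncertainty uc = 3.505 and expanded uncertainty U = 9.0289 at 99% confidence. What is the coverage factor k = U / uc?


k = U / uc
k = 9.0289 / 3.505
k = 2.576

2.576


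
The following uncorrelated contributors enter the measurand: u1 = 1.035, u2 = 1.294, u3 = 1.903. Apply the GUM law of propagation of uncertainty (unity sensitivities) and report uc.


uc = sqrt(1.035^2 + 1.294^2 + 1.903^2)
uc = sqrt(6.36707)
uc = 2.5233

2.5233


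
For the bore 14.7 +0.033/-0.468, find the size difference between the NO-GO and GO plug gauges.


GO = nominal - lower_tol (smallest hole = maximum material condition)
GO = 14.7 - 0.468 = 14.232
NO-GO = nominal + upper_tol (largest hole = least material condition)
NO-GO = 14.7 + 0.033 = 14.733
spread = NO-GO - GO = 14.733 - 14.232 = 0.5010

0.5010


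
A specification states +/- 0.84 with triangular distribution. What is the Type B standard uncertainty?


u_B = half_width / sqrt(6)
u_B = 0.84 / 2.4494897
u_B = 0.3429

0.3429


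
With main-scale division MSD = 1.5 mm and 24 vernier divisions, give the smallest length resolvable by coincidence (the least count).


LC = MSD / n_div
= 1.5 / 24
= 0.0625

0.0625


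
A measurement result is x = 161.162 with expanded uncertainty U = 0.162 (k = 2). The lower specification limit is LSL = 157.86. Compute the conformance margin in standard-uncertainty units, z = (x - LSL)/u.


u = U / k = 0.162 / 2 = 0.081
margin = |LSL - x| = |157.86 - 161.162| = 3.302
z = margin / u = 3.302 / 0.081
z = 40.7654

40.7654


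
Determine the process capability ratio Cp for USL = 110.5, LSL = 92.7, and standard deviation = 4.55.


Cp = (USL - LSL) / (6 * sigma)
= (110.5 - 92.7) / (6 * 4.55)
= 17.8000 / 27.3000
= 0.6520

0.6520


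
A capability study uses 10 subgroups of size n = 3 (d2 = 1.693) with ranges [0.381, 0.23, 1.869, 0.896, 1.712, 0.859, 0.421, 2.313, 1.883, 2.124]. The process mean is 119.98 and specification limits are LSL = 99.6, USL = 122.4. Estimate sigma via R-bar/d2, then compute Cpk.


R_bar = (0.381 + 0.23 + 1.869 + 0.896 + 1.712 + 0.859 + 0.421 + 2.313 + 1.883 + 2.124) / 10 = 1.2688
sigma = R_bar / d2 = 1.2688 / 1.693 = 0.74943887
Cp = (USL - LSL)/(6*sigma) = (122.4 - 99.6)/(6*0.74943887) = 5.0705
Cpu = (122.4 - 119.98)/(3*0.74943887) = 1.0764
Cpl = (119.98 - 99.6)/(3*0.74943887) = 9.0646
Cpk = min(Cpu, Cpl) = 1.0764

1.0764


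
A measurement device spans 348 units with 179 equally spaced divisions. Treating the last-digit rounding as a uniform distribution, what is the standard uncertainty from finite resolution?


resolution = range / divisions
resolution = 348 / 179 = 1.9441341
u_res = resolution / (2*sqrt(3))
u_res = 1.9441341 / 3.4641016
u_res = 0.5612

0.5612


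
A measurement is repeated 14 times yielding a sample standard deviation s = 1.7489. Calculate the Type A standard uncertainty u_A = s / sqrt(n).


u_A = s / sqrt(n)
u_A = 1.7489 / sqrt(14)
u_A = 1.7489 / 3.7416574
u_A = 0.4674

0.4674


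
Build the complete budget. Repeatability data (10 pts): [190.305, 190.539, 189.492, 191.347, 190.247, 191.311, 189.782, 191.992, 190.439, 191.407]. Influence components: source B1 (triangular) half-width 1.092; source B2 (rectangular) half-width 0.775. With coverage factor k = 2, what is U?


mean = (190.305 + 190.539 + 189.492 + 191.347 + 190.247 + 191.311 + 189.782 + 191.992 + 190.439 + 191.407) / 10 = 190.6861
s = sqrt(sum((x - mean)^2)/(n-1)) = 0.79696472
u_A = s / sqrt(n) = 0.79696472 / sqrt(10) = 0.25202237
u_B1 = 1.092 / sqrt(6) = 0.44580713
u_B2 = 0.775 / sqrt(3) = 0.44744646
uc = sqrt(0.25202237^2 + 0.44580713^2 + 0.44744646^2) = 0.68004971
U = k * uc = 2 * 0.68004971
U = 1.3601

1.3601


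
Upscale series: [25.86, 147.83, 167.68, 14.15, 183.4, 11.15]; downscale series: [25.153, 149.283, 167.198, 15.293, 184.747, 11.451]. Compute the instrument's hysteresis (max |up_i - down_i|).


|25.86 - 25.153| = 0.7070
|147.83 - 149.283| = 1.4530
|167.68 - 167.198| = 0.4820
|14.15 - 15.293| = 1.1430
|183.4 - 184.747| = 1.3470
|11.15 - 11.451| = 0.3010
hysteresis = max(diffs) = 1.4530

1.4530


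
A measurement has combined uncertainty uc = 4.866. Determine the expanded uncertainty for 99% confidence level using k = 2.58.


U = k * uc
U = 2.58 * 4.866
U = 12.5543

12.5543


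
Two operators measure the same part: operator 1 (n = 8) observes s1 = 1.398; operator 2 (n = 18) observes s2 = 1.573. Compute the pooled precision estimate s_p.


s_p = sqrt(((n1-1)*s1^2 + (n2-1)*s2^2) / (n1+n2-2))
numerator = (8-1)*1.398^2 + (18-1)*1.573^2 = 13.680828 + 42.063593 = 55.744421
denominator = 8 + 18 - 2 = 24
s_p^2 = 55.744421 / 24 = 2.3226842
s_p = sqrt(2.3226842) = 1.5240

1.5240


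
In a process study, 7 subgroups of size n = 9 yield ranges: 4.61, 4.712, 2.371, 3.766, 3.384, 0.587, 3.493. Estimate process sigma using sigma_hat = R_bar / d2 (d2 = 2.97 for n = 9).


R_bar = (4.61 + 4.712 + 2.371 + 3.766 + 3.384 + 0.587 + 3.493) / 7
R_bar = 22.923 / 7 = 3.2747143
sigma_hat = R_bar / d2 = 3.2747143 / 2.97 = 1.1026

1.1026


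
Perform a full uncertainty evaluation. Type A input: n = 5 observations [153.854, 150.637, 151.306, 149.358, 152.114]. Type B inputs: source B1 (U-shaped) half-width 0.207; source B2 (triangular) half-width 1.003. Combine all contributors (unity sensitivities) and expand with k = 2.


mean = (153.854 + 150.637 + 151.306 + 149.358 + 152.114) / 5 = 151.4538
s = sqrt(sum((x - mean)^2)/(n-1)) = 1.6791522
u_A = s / sqrt(n) = 1.6791522 / sqrt(5) = 0.75093969
u_B1 = 0.207 / sqrt(2) = 0.1463711
u_B2 = 1.003 / sqrt(6) = 0.40947304
uc = sqrt(0.75093969^2 + 0.1463711^2 + 0.40947304^2) = 0.8677575
U = k * uc = 2 * 0.8677575
U = 1.7355

1.7355


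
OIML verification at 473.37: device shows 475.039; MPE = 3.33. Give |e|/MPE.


e = indication - reference = 475.039 - 473.37 = 1.6690
|e| = 1.6690
ratio = |e| / MPE = 1.6690 / 3.33
ratio = 0.5012

0.5012


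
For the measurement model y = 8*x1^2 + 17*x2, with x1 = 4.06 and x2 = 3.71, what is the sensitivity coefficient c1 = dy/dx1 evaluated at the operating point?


y = 8*x1^2 + 17*x2
dy/dx1 = 2*8*x1
Evaluate at x1 = 4.06: c1 = 16 * 4.06
c1 = 64.9600

64.9600


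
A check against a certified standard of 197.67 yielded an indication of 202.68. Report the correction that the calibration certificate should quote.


Correction = standard - reading
= 197.67 - 202.68
= -5.0100

-5.0100


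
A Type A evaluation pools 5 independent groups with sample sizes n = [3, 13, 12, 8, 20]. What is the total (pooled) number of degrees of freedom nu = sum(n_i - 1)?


nu = sum_i (n_i - 1)
nu = ((3 - 1) + (13 - 1) + (12 - 1) + (8 - 1) + (20 - 1))
nu = 2 + 12 + 11 + 7 + 19
nu = 51

51


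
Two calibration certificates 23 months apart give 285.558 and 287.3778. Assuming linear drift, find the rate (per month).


rate = (v2 - v1) / months
= (287.3778 - 285.558) / 23
= 1.8198 / 23
= 0.0791

0.0791


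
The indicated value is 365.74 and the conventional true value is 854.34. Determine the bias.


Systematic error = measured - true
= 365.74 - 854.34
= -488.6000

-488.6000


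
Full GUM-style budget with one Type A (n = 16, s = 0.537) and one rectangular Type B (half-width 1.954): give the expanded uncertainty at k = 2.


u_A = s / sqrt(n) = 0.537 / sqrt(16) = 0.13425
u_B = half_width / sqrt(3) = 1.954 / sqrt(3) = 1.1281424
uc = sqrt(u_A^2 + u_B^2) = sqrt(0.13425^2 + 1.1281424^2) = 1.1361023
U = k * uc = 2 * 1.1361023
U = 2.2722

2.2722


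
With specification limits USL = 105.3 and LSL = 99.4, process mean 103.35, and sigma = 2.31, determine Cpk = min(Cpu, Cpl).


Cpu = (USL - mean) / (3*sigma) = (105.3 - 103.35) / (3*2.31) = 0.2814
Cpl = (mean - LSL) / (3*sigma) = (103.35 - 99.4) / (3*2.31) = 0.5700
Cpk = min(Cpu, Cpl) = 0.2814

0.2814


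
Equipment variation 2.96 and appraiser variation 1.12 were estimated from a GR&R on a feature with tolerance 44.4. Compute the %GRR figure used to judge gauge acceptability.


GRR = sqrt(EV^2 + AV^2) = sqrt(2.96^2 + 1.12^2) = 3.1648065
%GRR = GRR / tol * 100 = 3.1648065 / 44.4 * 100
%GRR = 7.1279

7.1279


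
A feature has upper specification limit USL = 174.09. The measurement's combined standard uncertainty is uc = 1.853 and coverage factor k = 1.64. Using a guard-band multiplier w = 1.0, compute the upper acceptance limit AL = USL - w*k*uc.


U = k * uc = 1.64 * 1.853 = 3.03892
guard band g = w * U = 1.0 * 3.03892 = 3.03892
AL = USL - g = 174.09 - 3.03892
AL = 171.0511

171.0511


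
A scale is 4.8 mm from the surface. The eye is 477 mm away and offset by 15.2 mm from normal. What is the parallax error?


error = h * offset / d
= 4.8 * 15.2 / 477
= 0.1530

0.1530


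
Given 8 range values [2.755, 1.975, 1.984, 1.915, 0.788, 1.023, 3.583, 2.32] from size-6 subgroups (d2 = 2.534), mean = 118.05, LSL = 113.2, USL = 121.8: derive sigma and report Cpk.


R_bar = (2.755 + 1.975 + 1.984 + 1.915 + 0.788 + 1.023 + 3.583 + 2.32) / 8 = 2.042875
sigma = R_bar / d2 = 2.042875 / 2.534 = 0.80618587
Cp = (USL - LSL)/(6*sigma) = (121.8 - 113.2)/(6*0.80618587) = 1.7779
Cpu = (121.8 - 118.05)/(3*0.80618587) = 1.5505
Cpl = (118.05 - 113.2)/(3*0.80618587) = 2.0053
Cpk = min(Cpu, Cpl) = 1.5505

1.5505


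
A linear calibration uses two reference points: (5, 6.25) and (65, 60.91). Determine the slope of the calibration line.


slope = (y2 - y1) / (x2 - x1)
= (60.91 - 6.25) / (65 - 5)
= 54.6600 / 60
= 0.9110

0.9110


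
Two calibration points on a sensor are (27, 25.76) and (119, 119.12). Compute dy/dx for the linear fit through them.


slope = (y2 - y1) / (x2 - x1)
= (119.12 - 25.76) / (119 - 27)
= 93.3600 / 92
= 1.0148

1.0148


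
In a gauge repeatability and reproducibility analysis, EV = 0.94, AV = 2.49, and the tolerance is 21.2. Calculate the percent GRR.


GRR = sqrt(EV^2 + AV^2) = sqrt(0.94^2 + 2.49^2) = 2.6615221
%GRR = GRR / tol * 100 = 2.6615221 / 21.2 * 100
%GRR = 12.5543

12.5543


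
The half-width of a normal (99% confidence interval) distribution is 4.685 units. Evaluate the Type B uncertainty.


u_B = half_width / 2.576
u_B = 4.685 / 2.576
u_B = 1.8187

1.8187


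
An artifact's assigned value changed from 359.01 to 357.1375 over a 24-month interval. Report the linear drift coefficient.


rate = (v2 - v1) / months
= (357.1375 - 359.01) / 24
= -1.8725 / 24
= -0.0780

-0.0780


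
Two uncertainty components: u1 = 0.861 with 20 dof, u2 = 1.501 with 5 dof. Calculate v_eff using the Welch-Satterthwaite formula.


uc = sqrt(u1^2 + u2^2) = sqrt(0.861^2 + 1.501^2) = 1.7304109
v_eff = uc^4 / (u1^4/v1 + u2^4/v2)
= 1.7304109^4 / (0.861^4/20 + 1.501^4/5)
= 8.9659635 / 1.0426805
v_eff = 8.5990

8.5990


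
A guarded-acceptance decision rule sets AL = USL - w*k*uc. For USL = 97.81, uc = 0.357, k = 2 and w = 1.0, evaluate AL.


U = k * uc = 2 * 0.357 = 0.714
guard band g = w * U = 1.0 * 0.714 = 0.714
AL = USL - g = 97.81 - 0.714
AL = 97.0960

97.0960


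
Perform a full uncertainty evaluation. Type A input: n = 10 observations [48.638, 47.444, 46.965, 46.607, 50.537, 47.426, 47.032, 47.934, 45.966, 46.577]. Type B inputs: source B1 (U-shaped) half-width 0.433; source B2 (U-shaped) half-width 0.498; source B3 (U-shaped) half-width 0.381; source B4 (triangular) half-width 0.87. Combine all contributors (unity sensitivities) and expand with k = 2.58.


mean = (48.638 + 47.444 + 46.965 + 46.607 + 50.537 + 47.426 + 47.032 + 47.934 + 45.966 + 46.577) / 10 = 47.5126
s = sqrt(sum((x - mean)^2)/(n-1)) = 1.3004946
u_A = s / sqrt(n) = 1.3004946 / sqrt(10) = 0.4112525
u_B1 = 0.433 / sqrt(2) = 0.30617724
u_B2 = 0.498 / sqrt(2) = 0.35213918
u_B3 = 0.381 / sqrt(2) = 0.26940768
u_B4 = 0.87 / sqrt(6) = 0.35517601
uc = sqrt(0.4112525^2 + 0.30617724^2 + 0.35213918^2 + 0.26940768^2 + 0.35517601^2) = 0.76524873
U = k * uc = 2.58 * 0.76524873
U = 1.9743

1.9743


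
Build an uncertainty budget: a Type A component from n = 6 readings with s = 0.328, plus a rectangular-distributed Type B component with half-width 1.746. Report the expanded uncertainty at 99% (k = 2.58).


u_A = s / sqrt(n) = 0.328 / sqrt(6) = 0.13390544
u_B = half_width / sqrt(3) = 1.746 / sqrt(3) = 1.0080536
uc = sqrt(u_A^2 + u_B^2) = sqrt(0.13390544^2 + 1.0080536^2) = 1.0169084
U = k * uc = 2.58 * 1.0169084
U = 2.6236

2.6236


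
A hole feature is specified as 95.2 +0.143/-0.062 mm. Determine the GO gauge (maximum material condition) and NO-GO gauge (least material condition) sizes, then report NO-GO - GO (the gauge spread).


GO = nominal - lower_tol (smallest hole = maximum material condition)
GO = 95.2 - 0.062 = 95.138
NO-GO = nominal + upper_tol (largest hole = least material condition)
NO-GO = 95.2 + 0.143 = 95.343
spread = NO-GO - GO = 95.343 - 95.138 = 0.2050

0.2050


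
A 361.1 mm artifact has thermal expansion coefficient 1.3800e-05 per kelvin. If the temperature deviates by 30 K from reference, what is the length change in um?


dL = L * alpha * dT
= 361.1 * 1.3800e-05 * 30
= 0.1494954 mm
dL_um = 0.1494954 * 1000 = 149.4954 um

149.4954


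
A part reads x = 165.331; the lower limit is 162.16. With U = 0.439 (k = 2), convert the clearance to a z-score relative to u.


u = U / k = 0.439 / 2 = 0.2195
margin = |LSL - x| = |162.16 - 165.331| = 3.171
z = margin / u = 3.171 / 0.2195
z = 14.4465

14.4465


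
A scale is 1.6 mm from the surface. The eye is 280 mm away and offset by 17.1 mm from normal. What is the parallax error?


error = h * offset / d
= 1.6 * 17.1 / 280
= 0.0977

0.0977


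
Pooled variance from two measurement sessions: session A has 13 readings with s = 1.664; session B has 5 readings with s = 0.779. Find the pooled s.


s_p = sqrt(((n1-1)*s1^2 + (n2-1)*s2^2) / (n1+n2-2))
numerator = (13-1)*1.664^2 + (5-1)*0.779^2 = 33.226752 + 2.427364 = 35.654116
denominator = 13 + 5 - 2 = 16
s_p^2 = 35.654116 / 16 = 2.2283823
s_p = sqrt(2.2283823) = 1.4928

1.4928


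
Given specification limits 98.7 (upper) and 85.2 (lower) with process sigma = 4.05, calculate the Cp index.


Cp = (USL - LSL) / (6 * sigma)
= (98.7 - 85.2) / (6 * 4.05)
= 13.5000 / 24.3000
= 0.5556

0.5556


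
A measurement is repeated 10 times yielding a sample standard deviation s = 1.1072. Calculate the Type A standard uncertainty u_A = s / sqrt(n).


u_A = s / sqrt(n)
u_A = 1.1072 / sqrt(10)
u_A = 1.1072 / 3.1622777
u_A = 0.3501

0.3501


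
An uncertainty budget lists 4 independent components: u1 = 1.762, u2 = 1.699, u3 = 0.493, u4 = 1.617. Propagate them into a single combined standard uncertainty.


uc = sqrt(1.762^2 + 1.699^2 + 0.493^2 + 1.617^2)
uc = sqrt(8.848983)
uc = 2.9747

2.9747


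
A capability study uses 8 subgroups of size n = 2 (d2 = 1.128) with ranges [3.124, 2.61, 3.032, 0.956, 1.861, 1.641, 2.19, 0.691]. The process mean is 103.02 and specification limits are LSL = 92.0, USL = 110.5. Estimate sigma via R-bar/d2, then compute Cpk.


R_bar = (3.124 + 2.61 + 3.032 + 0.956 + 1.861 + 1.641 + 2.19 + 0.691) / 8 = 2.013125
sigma = R_bar / d2 = 2.013125 / 1.128 = 1.7846853
Cp = (USL - LSL)/(6*sigma) = (110.5 - 92.0)/(6*1.7846853) = 1.7277
Cpu = (110.5 - 103.02)/(3*1.7846853) = 1.3971
Cpl = (103.02 - 92.0)/(3*1.7846853) = 2.0583
Cpk = min(Cpu, Cpl) = 1.3971

1.3971


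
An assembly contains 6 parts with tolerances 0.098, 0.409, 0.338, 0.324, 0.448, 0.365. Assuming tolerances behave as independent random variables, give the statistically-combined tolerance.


RSS = sqrt(0.098^2 + 0.409^2 + 0.338^2 + 0.324^2 + 0.448^2 + 0.365^2)
= sqrt(0.730034)
= 0.8544

0.8544


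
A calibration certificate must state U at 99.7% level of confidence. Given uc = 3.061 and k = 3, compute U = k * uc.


U = k * uc
U = 3 * 3.061
U = 9.1830

9.1830


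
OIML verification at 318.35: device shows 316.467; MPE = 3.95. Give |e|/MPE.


e = indication - reference = 316.467 - 318.35 = -1.8830
|e| = 1.8830
ratio = |e| / MPE = 1.8830 / 3.95
ratio = 0.4767

0.4767


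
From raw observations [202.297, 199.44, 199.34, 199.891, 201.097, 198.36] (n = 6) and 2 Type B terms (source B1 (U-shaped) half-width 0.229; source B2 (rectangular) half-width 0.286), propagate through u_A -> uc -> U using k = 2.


mean = (202.297 + 199.44 + 199.34 + 199.891 + 201.097 + 198.36) / 6 = 200.0708333
s = sqrt(sum((x - mean)^2)/(n-1)) = 1.4071386
u_A = s / sqrt(n) = 1.4071386 / sqrt(6) = 0.57446193
u_B1 = 0.229 / sqrt(2) = 0.16192745
u_B2 = 0.286 / sqrt(3) = 0.16512218
uc = sqrt(0.57446193^2 + 0.16192745^2 + 0.16512218^2) = 0.61926759
U = k * uc = 2 * 0.61926759
U = 1.2385

1.2385


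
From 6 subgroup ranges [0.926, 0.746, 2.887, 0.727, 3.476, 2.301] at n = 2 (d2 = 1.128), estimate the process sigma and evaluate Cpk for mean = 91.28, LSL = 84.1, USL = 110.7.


R_bar = (0.926 + 0.746 + 2.887 + 0.727 + 3.476 + 2.301) / 6 = 1.8438333
sigma = R_bar / d2 = 1.8438333 / 1.128 = 1.634604
Cp = (USL - LSL)/(6*sigma) = (110.7 - 84.1)/(6*1.634604) = 2.7122
Cpu = (110.7 - 91.28)/(3*1.634604) = 3.9602
Cpl = (91.28 - 84.1)/(3*1.634604) = 1.4642
Cpk = min(Cpu, Cpl) = 1.4642

1.4642


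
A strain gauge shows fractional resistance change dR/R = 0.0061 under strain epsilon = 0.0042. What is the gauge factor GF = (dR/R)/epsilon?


GF = (dR/R) / epsilon
= 0.0061 / 0.0042
= 1.4524

1.4524


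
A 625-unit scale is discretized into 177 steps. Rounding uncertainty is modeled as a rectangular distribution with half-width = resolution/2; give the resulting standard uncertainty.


resolution = range / divisions
resolution = 625 / 177 = 3.5310734
u_res = resolution / (2*sqrt(3))
u_res = 3.5310734 / 3.4641016
u_res = 1.0193

1.0193


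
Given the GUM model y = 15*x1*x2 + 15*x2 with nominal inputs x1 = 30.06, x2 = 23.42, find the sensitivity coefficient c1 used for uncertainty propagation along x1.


y = 15*x1*x2 + 15*x2
dy/dx1 = 15*x2
Evaluate at x2 = 23.42: c1 = 15 * 23.42
c1 = 351.3000

351.3000


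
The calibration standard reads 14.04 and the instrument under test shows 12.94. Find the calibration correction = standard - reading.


Correction = standard - reading
= 14.04 - 12.94
= 1.1000

1.1000


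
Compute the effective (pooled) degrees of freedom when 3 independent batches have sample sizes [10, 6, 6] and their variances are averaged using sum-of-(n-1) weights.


nu = sum_i (n_i - 1)
nu = ((10 - 1) + (6 - 1) + (6 - 1))
nu = 9 + 5 + 5
nu = 19

19


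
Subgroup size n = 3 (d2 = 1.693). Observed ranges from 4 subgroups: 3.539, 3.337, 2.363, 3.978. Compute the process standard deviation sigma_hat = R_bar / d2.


R_bar = (3.539 + 3.337 + 2.363 + 3.978) / 4
R_bar = 13.217 / 4 = 3.30425
sigma_hat = R_bar / d2 = 3.30425 / 1.693 = 1.9517

1.9517


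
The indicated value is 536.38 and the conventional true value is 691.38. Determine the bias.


Systematic error = measured - true
= 536.38 - 691.38
= -155.0000

-155.0000


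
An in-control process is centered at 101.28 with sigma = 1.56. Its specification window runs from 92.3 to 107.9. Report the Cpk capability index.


Cpu = (USL - mean) / (3*sigma) = (107.9 - 101.28) / (3*1.56) = 1.4145
Cpl = (mean - LSL) / (3*sigma) = (101.28 - 92.3) / (3*1.56) = 1.9188
Cpk = min(Cpu, Cpl) = 1.4145

1.4145


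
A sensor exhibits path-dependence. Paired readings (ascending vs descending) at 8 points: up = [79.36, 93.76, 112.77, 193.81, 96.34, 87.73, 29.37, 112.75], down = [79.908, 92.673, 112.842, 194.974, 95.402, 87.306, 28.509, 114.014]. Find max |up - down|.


|79.36 - 79.908| = 0.5480
|93.76 - 92.673| = 1.0870
|112.77 - 112.842| = 0.0720
|193.81 - 194.974| = 1.1640
|96.34 - 95.402| = 0.9380
|87.73 - 87.306| = 0.4240
|29.37 - 28.509| = 0.8610
|112.75 - 114.014| = 1.2640
hysteresis = max(diffs) = 1.2640

1.2640


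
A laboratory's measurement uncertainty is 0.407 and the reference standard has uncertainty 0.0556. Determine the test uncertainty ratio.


TUR = u_lab / u_ref
= 0.407 / 0.0556
= 7.3201

7.3201


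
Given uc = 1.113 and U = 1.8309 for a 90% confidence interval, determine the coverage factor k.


k = U / uc
k = 1.8309 / 1.113
k = 1.645

1.645


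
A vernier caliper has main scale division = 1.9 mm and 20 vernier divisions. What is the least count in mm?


LC = MSD / n_div
= 1.9 / 20
= 0.0950

0.0950


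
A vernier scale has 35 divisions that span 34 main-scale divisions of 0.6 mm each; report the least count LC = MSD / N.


LC = MSD / n_div
= 0.6 / 35
= 0.0171

0.0171


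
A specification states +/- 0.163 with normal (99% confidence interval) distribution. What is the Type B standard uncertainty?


u_B = half_width / 2.576
u_B = 0.163 / 2.576
u_B = 0.0633

0.0633


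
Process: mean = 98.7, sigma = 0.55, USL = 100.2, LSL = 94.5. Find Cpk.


Cpu = (USL - mean) / (3*sigma) = (100.2 - 98.7) / (3*0.55) = 0.9091
Cpl = (mean - LSL) / (3*sigma) = (98.7 - 94.5) / (3*0.55) = 2.5455
Cpk = min(Cpu, Cpl) = 0.9091

0.9091


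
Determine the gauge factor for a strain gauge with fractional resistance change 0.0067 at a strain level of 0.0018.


GF = (dR/R) / epsilon
= 0.0067 / 0.0018
= 3.7222

3.7222


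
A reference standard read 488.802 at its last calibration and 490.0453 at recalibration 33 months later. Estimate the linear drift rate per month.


rate = (v2 - v1) / months
= (490.0453 - 488.802) / 33
= 1.2433 / 33
= 0.0377

0.0377


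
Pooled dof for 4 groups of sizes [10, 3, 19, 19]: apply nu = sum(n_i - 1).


nu = sum_i (n_i - 1)
nu = ((10 - 1) + (3 - 1) + (19 - 1) + (19 - 1))
nu = 9 + 2 + 18 + 18
nu = 47

47


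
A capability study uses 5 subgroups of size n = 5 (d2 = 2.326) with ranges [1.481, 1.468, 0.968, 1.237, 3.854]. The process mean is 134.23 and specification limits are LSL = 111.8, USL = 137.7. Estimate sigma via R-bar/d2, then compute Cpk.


R_bar = (1.481 + 1.468 + 0.968 + 1.237 + 3.854) / 5 = 1.8016
sigma = R_bar / d2 = 1.8016 / 2.326 = 0.77454858
Cp = (USL - LSL)/(6*sigma) = (137.7 - 111.8)/(6*0.77454858) = 5.5731
Cpu = (137.7 - 134.23)/(3*0.77454858) = 1.4933
Cpl = (134.23 - 111.8)/(3*0.77454858) = 9.6529
Cpk = min(Cpu, Cpl) = 1.4933

1.4933


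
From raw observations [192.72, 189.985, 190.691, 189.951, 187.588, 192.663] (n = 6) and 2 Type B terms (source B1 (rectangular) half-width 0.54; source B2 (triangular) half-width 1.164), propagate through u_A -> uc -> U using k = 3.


mean = (192.72 + 189.985 + 190.691 + 189.951 + 187.588 + 192.663) / 6 = 190.5996667
s = sqrt(sum((x - mean)^2)/(n-1)) = 1.9302963
u_A = s / sqrt(n) = 1.9302963 / sqrt(6) = 0.78804016
u_B1 = 0.54 / sqrt(3) = 0.31176915
u_B2 = 1.164 / sqrt(6) = 0.47520101
uc = sqrt(0.78804016^2 + 0.31176915^2 + 0.47520101^2) = 0.97160861
U = k * uc = 3 * 0.97160861
U = 2.9148

2.9148


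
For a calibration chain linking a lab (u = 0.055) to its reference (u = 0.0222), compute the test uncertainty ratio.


TUR = u_lab / u_ref
= 0.055 / 0.0222
= 2.4775

2.4775


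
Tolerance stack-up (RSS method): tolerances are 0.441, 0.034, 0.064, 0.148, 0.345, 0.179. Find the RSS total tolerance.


RSS = sqrt(0.441^2 + 0.034^2 + 0.064^2 + 0.148^2 + 0.345^2 + 0.179^2)
= sqrt(0.372703)
= 0.6105

0.6105


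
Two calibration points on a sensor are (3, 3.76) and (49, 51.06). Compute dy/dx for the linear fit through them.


slope = (y2 - y1) / (x2 - x1)
= (51.06 - 3.76) / (49 - 3)
= 47.3000 / 46
= 1.0283

1.0283


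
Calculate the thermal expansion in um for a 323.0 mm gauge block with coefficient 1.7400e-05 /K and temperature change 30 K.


dL = L * alpha * dT
= 323.0 * 1.7400e-05 * 30
= 0.1686060 mm
dL_um = 0.1686060 * 1000 = 168.6060 um

168.6060


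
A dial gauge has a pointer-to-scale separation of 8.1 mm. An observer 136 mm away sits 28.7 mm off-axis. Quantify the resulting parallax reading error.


error = h * offset / d
= 8.1 * 28.7 / 136
= 1.7093

1.7093


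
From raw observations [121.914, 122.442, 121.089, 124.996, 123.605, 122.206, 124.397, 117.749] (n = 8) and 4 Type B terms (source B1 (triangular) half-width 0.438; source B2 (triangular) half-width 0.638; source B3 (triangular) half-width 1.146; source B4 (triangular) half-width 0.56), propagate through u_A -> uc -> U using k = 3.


mean = (121.914 + 122.442 + 121.089 + 124.996 + 123.605 + 122.206 + 124.397 + 117.749) / 8 = 122.29975
s = sqrt(sum((x - mean)^2)/(n-1)) = 2.2591075
u_A = s / sqrt(n) = 2.2591075 / sqrt(8) = 0.79871512
u_B1 = 0.438 / sqrt(6) = 0.17881275
u_B2 = 0.638 / sqrt(6) = 0.26046241
u_B3 = 1.146 / sqrt(6) = 0.46785254
u_B4 = 0.56 / sqrt(6) = 0.22861904
uc = sqrt(0.79871512^2 + 0.17881275^2 + 0.26046241^2 + 0.46785254^2 + 0.22861904^2) = 1.0044467
U = k * uc = 3 * 1.0044467
U = 3.0133

3.0133


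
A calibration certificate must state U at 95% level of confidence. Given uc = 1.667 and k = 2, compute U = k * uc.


U = k * uc
U = 2 * 1.667
U = 3.3340

3.3340


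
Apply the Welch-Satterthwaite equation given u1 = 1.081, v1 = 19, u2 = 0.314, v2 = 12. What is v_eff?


uc = sqrt(u1^2 + u2^2) = sqrt(1.081^2 + 0.314^2) = 1.1256807
v_eff = uc^4 / (u1^4/v1 + u2^4/v2)
= 1.1256807^4 / (1.081^4/19 + 0.314^4/12)
= 1.605687 / 0.072680351
v_eff = 22.0924

22.0924


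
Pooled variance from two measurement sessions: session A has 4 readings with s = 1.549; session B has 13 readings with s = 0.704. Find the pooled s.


s_p = sqrt(((n1-1)*s1^2 + (n2-1)*s2^2) / (n1+n2-2))
numerator = (4-1)*1.549^2 + (13-1)*0.704^2 = 7.198203 + 5.947392 = 13.145595
denominator = 4 + 13 - 2 = 15
s_p^2 = 13.145595 / 15 = 0.876373
s_p = sqrt(0.876373) = 0.9361

0.9361


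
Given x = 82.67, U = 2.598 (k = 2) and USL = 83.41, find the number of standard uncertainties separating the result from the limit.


u = U / k = 2.598 / 2 = 1.299
margin = |USL - x| = |83.41 - 82.67| = 0.74
z = margin / u = 0.74 / 1.299
z = 0.5697

0.5697


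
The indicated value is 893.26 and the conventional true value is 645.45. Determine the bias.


Systematic error = measured - true
= 893.26 - 645.45
= 247.8100

247.8100


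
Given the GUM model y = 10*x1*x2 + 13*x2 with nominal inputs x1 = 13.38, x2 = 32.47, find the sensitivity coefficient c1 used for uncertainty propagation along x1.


y = 10*x1*x2 + 13*x2
dy/dx1 = 10*x2
Evaluate at x2 = 32.47: c1 = 10 * 32.47
c1 = 324.7000

324.7000


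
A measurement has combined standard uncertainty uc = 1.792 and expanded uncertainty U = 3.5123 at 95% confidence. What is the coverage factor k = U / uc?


k = U / uc
k = 3.5123 / 1.792
k = 1.96

1.96


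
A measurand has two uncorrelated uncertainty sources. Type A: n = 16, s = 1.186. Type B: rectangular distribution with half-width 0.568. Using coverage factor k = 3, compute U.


u_A = s / sqrt(n) = 1.186 / sqrt(16) = 0.2965
u_B = half_width / sqrt(3) = 0.568 / sqrt(3) = 0.32793495
uc = sqrt(u_A^2 + u_B^2) = sqrt(0.2965^2 + 0.32793495^2) = 0.44210132
U = k * uc = 3 * 0.44210132
U = 1.3263

1.3263


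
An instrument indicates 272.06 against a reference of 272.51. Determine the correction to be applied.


Correction = standard - reading
= 272.51 - 272.06
= 0.4500

0.4500


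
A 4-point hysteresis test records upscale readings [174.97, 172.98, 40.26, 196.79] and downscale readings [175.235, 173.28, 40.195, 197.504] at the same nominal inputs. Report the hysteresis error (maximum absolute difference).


|174.97 - 175.235| = 0.2650
|172.98 - 173.28| = 0.3000
|40.26 - 40.195| = 0.0650
|196.79 - 197.504| = 0.7140
hysteresis = max(diffs) = 0.7140

0.7140


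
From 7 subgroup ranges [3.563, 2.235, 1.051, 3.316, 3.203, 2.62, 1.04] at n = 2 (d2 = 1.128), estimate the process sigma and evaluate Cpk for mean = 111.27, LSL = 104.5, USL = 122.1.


R_bar = (3.563 + 2.235 + 1.051 + 3.316 + 3.203 + 2.62 + 1.04) / 7 = 2.4325714
sigma = R_bar / d2 = 2.4325714 / 1.128 = 2.1565349
Cp = (USL - LSL)/(6*sigma) = (122.1 - 104.5)/(6*2.1565349) = 1.3602
Cpu = (122.1 - 111.27)/(3*2.1565349) = 1.6740
Cpl = (111.27 - 104.5)/(3*2.1565349) = 1.0464
Cpk = min(Cpu, Cpl) = 1.0464

1.0464


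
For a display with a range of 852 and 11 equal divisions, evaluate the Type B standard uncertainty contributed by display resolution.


resolution = range / divisions
resolution = 852 / 11 = 77.454545
u_res = resolution / (2*sqrt(3))
u_res = 77.454545 / 3.4641016
u_res = 22.3592

22.3592


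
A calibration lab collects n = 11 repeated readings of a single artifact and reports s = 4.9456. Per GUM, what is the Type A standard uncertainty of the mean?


u_A = s / sqrt(n)
u_A = 4.9456 / sqrt(11)
u_A = 4.9456 / 3.3166248
u_A = 1.4912

1.4912


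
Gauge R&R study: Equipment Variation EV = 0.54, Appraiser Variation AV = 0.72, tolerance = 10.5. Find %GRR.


GRR = sqrt(EV^2 + AV^2) = sqrt(0.54^2 + 0.72^2) = 0.9
%GRR = GRR / tol * 100 = 0.9 / 10.5 * 100
%GRR = 8.5714

8.5714


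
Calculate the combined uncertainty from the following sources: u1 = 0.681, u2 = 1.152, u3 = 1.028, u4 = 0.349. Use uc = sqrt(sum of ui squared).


uc = sqrt(0.681^2 + 1.152^2 + 1.028^2 + 0.349^2)
uc = sqrt(2.96945)
uc = 1.7232

1.7232


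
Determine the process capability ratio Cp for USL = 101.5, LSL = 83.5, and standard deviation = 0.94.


Cp = (USL - LSL) / (6 * sigma)
= (101.5 - 83.5) / (6 * 0.94)
= 18.0000 / 5.6400
= 3.1915

3.1915


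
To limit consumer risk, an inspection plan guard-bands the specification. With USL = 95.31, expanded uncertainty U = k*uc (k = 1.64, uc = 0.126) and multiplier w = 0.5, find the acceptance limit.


U = k * uc = 1.64 * 0.126 = 0.20664
guard band g = w * U = 0.5 * 0.20664 = 0.10332
AL = USL - g = 95.31 - 0.10332
AL = 95.2067

95.2067


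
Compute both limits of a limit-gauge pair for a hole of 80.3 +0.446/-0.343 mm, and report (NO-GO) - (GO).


GO = nominal - lower_tol (smallest hole = maximum material condition)
GO = 80.3 - 0.343 = 79.957
NO-GO = nominal + upper_tol (largest hole = least material condition)
NO-GO = 80.3 + 0.446 = 80.746
spread = NO-GO - GO = 80.746 - 79.957 = 0.7890

0.7890


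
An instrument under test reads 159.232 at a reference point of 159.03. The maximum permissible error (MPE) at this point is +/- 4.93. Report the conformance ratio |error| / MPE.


e = indication - reference = 159.232 - 159.03 = 0.2020
|e| = 0.2020
ratio = |e| / MPE = 0.2020 / 4.93
ratio = 0.0410

0.0410


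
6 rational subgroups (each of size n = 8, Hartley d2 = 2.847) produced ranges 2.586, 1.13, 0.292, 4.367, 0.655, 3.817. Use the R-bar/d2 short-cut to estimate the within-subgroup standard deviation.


R_bar = (2.586 + 1.13 + 0.292 + 4.367 + 0.655 + 3.817) / 6
R_bar = 12.847 / 6 = 2.1411667
sigma_hat = R_bar / d2 = 2.1411667 / 2.847 = 0.7521

0.7521


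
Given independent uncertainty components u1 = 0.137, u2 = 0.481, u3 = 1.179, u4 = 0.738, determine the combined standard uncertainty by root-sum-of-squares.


uc = sqrt(0.137^2 + 0.481^2 + 1.179^2 + 0.738^2)
uc = sqrt(2.184815)
uc = 1.4781

1.4781


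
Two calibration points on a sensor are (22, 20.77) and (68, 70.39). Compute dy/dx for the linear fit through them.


slope = (y2 - y1) / (x2 - x1)
= (70.39 - 20.77) / (68 - 22)
= 49.6200 / 46
= 1.0787

1.0787


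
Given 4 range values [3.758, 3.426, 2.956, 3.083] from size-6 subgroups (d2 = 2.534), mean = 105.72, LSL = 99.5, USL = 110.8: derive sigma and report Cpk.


R_bar = (3.758 + 3.426 + 2.956 + 3.083) / 4 = 3.30575
sigma = R_bar / d2 = 3.30575 / 2.534 = 1.304558
Cp = (USL - LSL)/(6*sigma) = (110.8 - 99.5)/(6*1.304558) = 1.4437
Cpu = (110.8 - 105.72)/(3*1.304558) = 1.2980
Cpl = (105.72 - 99.5)/(3*1.304558) = 1.5893
Cpk = min(Cpu, Cpl) = 1.2980

1.2980


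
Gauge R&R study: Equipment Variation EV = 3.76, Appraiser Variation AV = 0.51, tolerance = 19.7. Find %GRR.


GRR = sqrt(EV^2 + AV^2) = sqrt(3.76^2 + 0.51^2) = 3.7944301
%GRR = GRR / tol * 100 = 3.7944301 / 19.7 * 100
%GRR = 19.2611

19.2611


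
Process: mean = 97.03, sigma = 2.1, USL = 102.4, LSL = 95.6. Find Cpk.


Cpu = (USL - mean) / (3*sigma) = (102.4 - 97.03) / (3*2.1) = 0.8524
Cpl = (mean - LSL) / (3*sigma) = (97.03 - 95.6) / (3*2.1) = 0.2270
Cpk = min(Cpu, Cpl) = 0.2270

0.2270


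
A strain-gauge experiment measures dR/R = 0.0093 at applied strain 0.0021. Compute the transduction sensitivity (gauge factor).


GF = (dR/R) / epsilon
= 0.0093 / 0.0021
= 4.4286

4.4286


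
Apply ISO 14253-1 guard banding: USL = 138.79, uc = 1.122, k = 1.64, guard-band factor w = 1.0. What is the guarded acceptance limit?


U = k * uc = 1.64 * 1.122 = 1.84008
guard band g = w * U = 1.0 * 1.84008 = 1.84008
AL = USL - g = 138.79 - 1.84008
AL = 136.9499

136.9499


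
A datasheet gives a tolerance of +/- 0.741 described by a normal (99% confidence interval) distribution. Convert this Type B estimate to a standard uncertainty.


u_B = half_width / 2.576
u_B = 0.741 / 2.576
u_B = 0.2877

0.2877


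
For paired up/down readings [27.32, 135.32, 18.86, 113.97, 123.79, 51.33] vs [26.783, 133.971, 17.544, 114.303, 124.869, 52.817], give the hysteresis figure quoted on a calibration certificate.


|27.32 - 26.783| = 0.5370
|135.32 - 133.971| = 1.3490
|18.86 - 17.544| = 1.3160
|113.97 - 114.303| = 0.3330
|123.79 - 124.869| = 1.0790
|51.33 - 52.817| = 1.4870
hysteresis = max(diffs) = 1.4870

1.4870


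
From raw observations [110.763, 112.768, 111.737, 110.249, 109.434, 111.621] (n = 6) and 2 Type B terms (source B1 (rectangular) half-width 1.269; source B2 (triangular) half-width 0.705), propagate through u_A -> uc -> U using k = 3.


mean = (110.763 + 112.768 + 111.737 + 110.249 + 109.434 + 111.621) / 6 = 111.0953333
s = sqrt(sum((x - mean)^2)/(n-1)) = 1.1893384
u_A = s / sqrt(n) = 1.1893384 / sqrt(6) = 0.48554537
u_B1 = 1.269 / sqrt(3) = 0.73265749
u_B2 = 0.705 / sqrt(6) = 0.28781504
uc = sqrt(0.48554537^2 + 0.73265749^2 + 0.28781504^2) = 0.92486691
U = k * uc = 3 * 0.92486691
U = 2.7746

2.7746


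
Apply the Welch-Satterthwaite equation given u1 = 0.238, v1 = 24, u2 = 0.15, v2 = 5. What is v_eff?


uc = sqrt(u1^2 + u2^2) = sqrt(0.238^2 + 0.15^2) = 0.28132543
v_eff = uc^4 / (u1^4/v1 + u2^4/v2)
= 0.28132543^4 / (0.238^4/24 + 0.15^4/5)
= 0.0062637724 / 0.00023493928
v_eff = 26.6612

26.6612


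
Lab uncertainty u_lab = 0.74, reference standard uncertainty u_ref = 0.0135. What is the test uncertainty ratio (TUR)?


TUR = u_lab / u_ref
= 0.74 / 0.0135
= 54.8148

54.8148


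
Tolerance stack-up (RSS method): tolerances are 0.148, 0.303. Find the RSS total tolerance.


RSS = sqrt(0.148^2 + 0.303^2)
= sqrt(0.113713)
= 0.3372

0.3372


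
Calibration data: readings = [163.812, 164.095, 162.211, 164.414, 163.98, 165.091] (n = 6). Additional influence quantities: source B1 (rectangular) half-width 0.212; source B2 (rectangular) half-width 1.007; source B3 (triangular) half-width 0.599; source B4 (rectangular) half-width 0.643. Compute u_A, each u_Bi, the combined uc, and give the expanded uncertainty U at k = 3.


mean = (163.812 + 164.095 + 162.211 + 164.414 + 163.98 + 165.091) / 6 = 163.9338333
s = sqrt(sum((x - mean)^2)/(n-1)) = 0.9571519
u_A = s / sqrt(n) = 0.9571519 / sqrt(6) = 0.39075563
u_B1 = 0.212 / sqrt(3) = 0.12239826
u_B2 = 1.007 / sqrt(3) = 0.58139172
u_B3 = 0.599 / sqrt(6) = 0.24454073
u_B4 = 0.643 / sqrt(3) = 0.37123622
uc = sqrt(0.39075563^2 + 0.12239826^2 + 0.58139172^2 + 0.24454073^2 + 0.37123622^2) = 0.8386323
U = k * uc = 3 * 0.8386323
U = 2.5159

2.5159


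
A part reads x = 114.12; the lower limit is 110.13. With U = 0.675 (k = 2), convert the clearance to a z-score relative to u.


u = U / k = 0.675 / 2 = 0.3375
margin = |LSL - x| = |110.13 - 114.12| = 3.99
z = margin / u = 3.99 / 0.3375
z = 11.8222

11.8222


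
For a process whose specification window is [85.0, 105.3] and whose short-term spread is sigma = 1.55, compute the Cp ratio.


Cp = (USL - LSL) / (6 * sigma)
= (105.3 - 85.0) / (6 * 1.55)
= 20.3000 / 9.3000
= 2.1828

2.1828


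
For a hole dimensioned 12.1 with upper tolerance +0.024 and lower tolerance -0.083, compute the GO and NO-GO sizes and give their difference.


GO = nominal - lower_tol (smallest hole = maximum material condition)
GO = 12.1 - 0.083 = 12.017
NO-GO = nominal + upper_tol (largest hole = least material condition)
NO-GO = 12.1 + 0.024 = 12.124
spread = NO-GO - GO = 12.124 - 12.017 = 0.1070

0.1070


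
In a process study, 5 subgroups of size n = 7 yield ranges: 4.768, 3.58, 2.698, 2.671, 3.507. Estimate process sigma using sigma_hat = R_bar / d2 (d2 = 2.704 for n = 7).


R_bar = (4.768 + 3.58 + 2.698 + 2.671 + 3.507) / 5
R_bar = 17.224 / 5 = 3.4448
sigma_hat = R_bar / d2 = 3.4448 / 2.704 = 1.2740

1.2740


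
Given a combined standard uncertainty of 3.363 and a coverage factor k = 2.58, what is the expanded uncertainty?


U = k * uc
U = 2.58 * 3.363
U = 8.6765

8.6765


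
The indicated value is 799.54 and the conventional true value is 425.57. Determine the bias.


Systematic error = measured - true
= 799.54 - 425.57
= 373.9700

373.9700


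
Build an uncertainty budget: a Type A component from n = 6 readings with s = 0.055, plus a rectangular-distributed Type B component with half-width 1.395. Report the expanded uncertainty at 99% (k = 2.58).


u_A = s / sqrt(n) = 0.055 / sqrt(6) = 0.022453656
u_B = half_width / sqrt(3) = 1.395 / sqrt(3) = 0.80540363
uc = sqrt(u_A^2 + u_B^2) = sqrt(0.022453656^2 + 0.80540363^2) = 0.80571656
U = k * uc = 2.58 * 0.80571656
U = 2.0787

2.0787


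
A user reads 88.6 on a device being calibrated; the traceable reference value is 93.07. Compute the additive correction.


Correction = standard - reading
= 93.07 - 88.6
= 4.4700

4.4700


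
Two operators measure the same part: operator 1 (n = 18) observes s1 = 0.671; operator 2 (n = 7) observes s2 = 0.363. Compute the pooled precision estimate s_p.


s_p = sqrt(((n1-1)*s1^2 + (n2-1)*s2^2) / (n1+n2-2))
numerator = (18-1)*0.671^2 + (7-1)*0.363^2 = 7.654097 + 0.790614 = 8.444711
denominator = 18 + 7 - 2 = 23
s_p^2 = 8.444711 / 23 = 0.36716135
s_p = sqrt(0.36716135) = 0.6059

0.6059


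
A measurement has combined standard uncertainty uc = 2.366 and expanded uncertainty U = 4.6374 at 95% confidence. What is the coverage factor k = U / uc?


k = U / uc
k = 4.6374 / 2.366
k = 1.96

1.96


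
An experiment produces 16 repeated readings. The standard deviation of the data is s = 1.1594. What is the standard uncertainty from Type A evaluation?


u_A = s / sqrt(n)
u_A = 1.1594 / sqrt(16)
u_A = 1.1594 / 4
u_A = 0.2898

0.2898


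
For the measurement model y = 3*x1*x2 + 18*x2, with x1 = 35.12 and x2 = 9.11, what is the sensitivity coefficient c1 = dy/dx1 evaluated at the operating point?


y = 3*x1*x2 + 18*x2
dy/dx1 = 3*x2
Evaluate at x2 = 9.11: c1 = 3 * 9.11
c1 = 27.3300

27.3300


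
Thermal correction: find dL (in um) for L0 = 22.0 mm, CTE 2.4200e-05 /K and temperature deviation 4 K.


dL = L * alpha * dT
= 22.0 * 2.4200e-05 * 4
= 0.0021296 mm
dL_um = 0.0021296 * 1000 = 2.1296 um

2.1296


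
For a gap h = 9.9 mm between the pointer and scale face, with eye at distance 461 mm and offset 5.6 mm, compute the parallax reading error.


error = h * offset / d
= 9.9 * 5.6 / 461
= 0.1203

0.1203


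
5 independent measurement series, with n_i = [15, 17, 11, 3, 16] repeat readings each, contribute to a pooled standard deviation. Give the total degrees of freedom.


nu = sum_i (n_i - 1)
nu = ((15 - 1) + (17 - 1) + (11 - 1) + (3 - 1) + (16 - 1))
nu = 14 + 16 + 10 + 2 + 15
nu = 57

57
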